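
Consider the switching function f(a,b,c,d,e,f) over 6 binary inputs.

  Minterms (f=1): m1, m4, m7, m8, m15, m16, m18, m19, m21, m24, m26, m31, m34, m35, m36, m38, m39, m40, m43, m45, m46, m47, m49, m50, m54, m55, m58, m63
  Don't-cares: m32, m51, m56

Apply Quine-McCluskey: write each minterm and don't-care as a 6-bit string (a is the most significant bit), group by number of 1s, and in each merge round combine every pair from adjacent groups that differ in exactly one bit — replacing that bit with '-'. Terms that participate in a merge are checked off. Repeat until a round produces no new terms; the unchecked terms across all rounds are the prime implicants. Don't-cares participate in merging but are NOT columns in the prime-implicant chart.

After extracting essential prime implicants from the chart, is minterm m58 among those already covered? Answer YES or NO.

Round 0: 000001 000100✓ 000111✓ 001000✓ 001111✓ 010000✓ 010010✓ 010011✓ 010101 011000✓ 011010✓ 011111✓ 100000✓ 100010✓ 100011✓ 100100✓ 100110✓ 100111✓ 101000✓ 101011✓ 101101✓ 101110✓ 101111✓ 110001✓ 110010✓ 110011✓ 110110✓ 110111✓ 111000✓ 111010✓ 111111✓
Round 1: -00100 -00111✓ -01000✓ -01111✓ -10010✓ -10011✓ -11000✓ -11010✓ -11111✓ 0-1000✓ 0-1111✓ 00-111✓ 01-000✓ 01-010✓ 0100-0✓ 01001-✓ 0110-0✓ 1-0010✓ 1-0011✓ 1-0110✓ 1-0111✓ 1-1000✓ 1-1111✓ 10-000 10-011✓ 10-110✓ 10-111✓ 100-00✓ 100-10✓ 100-11✓ 1000-0✓ 10001-✓ 1001-0✓ 10011-✓ 101-11✓ 1011-1 10111-✓ 11-010✓ 11-111✓ 110-10✓ 110-11✓ 1100-1 11001-✓ 11011-✓ 1110-0✓
Round 2: --1000 --1111 -0-111 -1-010 -1001- -110-0 01-0-0 1--111 1-0-10✓ 1-0-11✓ 1-001-✓ 1-011-✓ 10--11 10-11- 100--0 100-1-✓ 110-1-✓
Round 3: 1-0-1-
PIs = {--1000, --1111, -0-111, -00100, -1-010, -1001-, -110-0, 000001, 01-0-0, 010101, 1--111, 1-0-1-, 10--11, 10-000, 10-11-, 100--0, 1011-1, 1100-1}
Coverage chart:
  m1: 000001 ←essential
  m4: -00100 ←essential
  m7: -0-111 ←essential
  m8: --1000 ←essential
  m15: --1111,-0-111
  m16: 01-0-0 ←essential
  m18: -1-010,-1001-,01-0-0
  m19: -1001- ←essential
  m21: 010101 ←essential
  m24: --1000,-110-0,01-0-0
  m26: -1-010,-110-0,01-0-0
  m31: --1111 ←essential
  m34: 1-0-1-,100--0
  m35: 1-0-1-,10--11
  m36: -00100,100--0
  m38: 1-0-1-,10-11-,100--0
  m39: -0-111,1--111,1-0-1-,10--11,10-11-
  m40: --1000,10-000
  m43: 10--11 ←essential
  m45: 1011-1 ←essential
  m46: 10-11- ←essential
  m47: --1111,-0-111,1--111,10--11,10-11-,1011-1
  m49: 1100-1 ←essential
  m50: -1-010,-1001-,1-0-1-
  m54: 1-0-1- ←essential
  m55: 1--111,1-0-1-
  m58: -1-010,-110-0
  m63: --1111,1--111
Essential: --1000, --1111, -0-111, -00100, -1001-, 000001, 01-0-0, 010101, 1-0-1-, 10--11, 10-11-, 1011-1, 1100-1

NO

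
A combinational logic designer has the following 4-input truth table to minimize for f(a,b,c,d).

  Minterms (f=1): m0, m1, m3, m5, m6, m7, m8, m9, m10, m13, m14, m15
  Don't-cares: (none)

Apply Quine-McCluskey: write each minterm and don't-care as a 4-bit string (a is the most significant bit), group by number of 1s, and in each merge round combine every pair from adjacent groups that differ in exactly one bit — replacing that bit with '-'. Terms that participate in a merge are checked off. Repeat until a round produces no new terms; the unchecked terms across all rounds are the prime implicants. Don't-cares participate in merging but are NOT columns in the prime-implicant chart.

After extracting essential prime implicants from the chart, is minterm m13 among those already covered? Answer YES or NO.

Round 0: 0000✓ 0001✓ 0011✓ 0101✓ 0110✓ 0111✓ 1000✓ 1001✓ 1010✓ 1101✓ 1110✓ 1111✓
Round 1: -000✓ -001✓ -101✓ -110✓ -111✓ 0-01✓ 0-11✓ 00-1✓ 000-✓ 01-1✓ 011-✓ 1-01✓ 1-10 10-0 100-✓ 11-1✓ 111-✓
Round 2: --01 -00- -1-1 -11- 0--1
PIs = {--01, -00-, -1-1, -11-, 0--1, 1-10, 10-0}
Coverage chart:
  m0: -00- ←essential
  m1: --01,-00-,0--1
  m3: 0--1 ←essential
  m5: --01,-1-1,0--1
  m6: -11- ←essential
  m7: -1-1,-11-,0--1
  m8: -00-,10-0
  m9: --01,-00-
  m10: 1-10,10-0
  m13: --01,-1-1
  m14: -11-,1-10
  m15: -1-1,-11-
Essential: -00-, -11-, 0--1

NO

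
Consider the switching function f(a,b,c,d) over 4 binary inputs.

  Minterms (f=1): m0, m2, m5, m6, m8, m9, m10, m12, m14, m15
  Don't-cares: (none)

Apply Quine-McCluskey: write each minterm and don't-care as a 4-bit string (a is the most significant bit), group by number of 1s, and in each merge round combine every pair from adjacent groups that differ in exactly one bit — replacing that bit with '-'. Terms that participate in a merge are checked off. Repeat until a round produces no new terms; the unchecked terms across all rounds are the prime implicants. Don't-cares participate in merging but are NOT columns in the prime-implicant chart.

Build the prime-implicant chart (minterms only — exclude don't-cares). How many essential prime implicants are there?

Round 0: 0000✓ 0010✓ 0101 0110✓ 1000✓ 1001✓ 1010✓ 1100✓ 1110✓ 1111✓
Round 1: -000✓ -010✓ -110✓ 0-10✓ 00-0✓ 1-00✓ 1-10✓ 10-0✓ 100- 11-0✓ 111-
Round 2: --10 -0-0 1--0
PIs = {--10, -0-0, 0101, 1--0, 100-, 111-}
Coverage chart:
  m0: -0-0 ←essential
  m2: --10,-0-0
  m5: 0101 ←essential
  m6: --10 ←essential
  m8: -0-0,1--0,100-
  m9: 100- ←essential
  m10: --10,-0-0,1--0
  m12: 1--0 ←essential
  m14: --10,1--0,111-
  m15: 111- ←essential
Essential: --10, -0-0, 0101, 1--0, 100-, 111-

6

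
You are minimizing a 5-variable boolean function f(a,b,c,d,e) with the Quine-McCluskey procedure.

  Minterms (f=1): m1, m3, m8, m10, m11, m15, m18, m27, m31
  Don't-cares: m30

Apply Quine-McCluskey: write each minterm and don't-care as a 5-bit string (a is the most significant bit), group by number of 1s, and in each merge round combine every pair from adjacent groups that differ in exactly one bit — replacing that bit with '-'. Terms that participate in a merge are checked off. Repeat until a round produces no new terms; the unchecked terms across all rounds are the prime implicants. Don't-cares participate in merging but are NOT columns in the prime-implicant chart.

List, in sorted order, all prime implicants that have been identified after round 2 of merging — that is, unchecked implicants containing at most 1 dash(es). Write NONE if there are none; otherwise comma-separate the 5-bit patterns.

0-011, 000-1, 010-0, 0101-, 10010, 1111-

Round 0: 00001✓ 00011✓ 01000✓ 01010✓ 01011✓ 01111✓ 10010 11011✓ 11110✓ 11111✓
Round 1: -1011✓ -1111✓ 0-011 000-1 01-11✓ 010-0 0101- 11-11✓ 1111-
Round 2: -1-11
PIs = {-1-11, 0-011, 000-1, 010-0, 0101-, 10010, 1111-}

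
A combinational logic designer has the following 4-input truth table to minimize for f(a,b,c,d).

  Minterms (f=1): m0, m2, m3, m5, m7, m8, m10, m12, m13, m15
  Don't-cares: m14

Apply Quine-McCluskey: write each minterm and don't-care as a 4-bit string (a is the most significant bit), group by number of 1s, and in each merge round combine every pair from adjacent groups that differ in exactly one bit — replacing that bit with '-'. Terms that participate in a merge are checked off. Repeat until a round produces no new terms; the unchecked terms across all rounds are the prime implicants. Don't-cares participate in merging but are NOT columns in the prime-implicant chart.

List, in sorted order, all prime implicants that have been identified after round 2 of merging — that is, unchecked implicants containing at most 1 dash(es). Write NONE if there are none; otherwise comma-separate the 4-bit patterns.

0-11, 001-

[col 0] 0000*, 0010*, 0011*, 0101*, 0111*, 1000*, 1010*, 1100*, 1101*, 1110*, 1111*
[col 1] -000*, -010*, -101*, -111*, 0-11, 00-0*, 001-, 01-1*, 1-00*, 1-10*, 10-0*, 11-0*, 11-1*, 110-*, 111-*
[col 2] -0-0, -1-1, 1--0, 11--
Prime implicants: -0-0, -1-1, 0-11, 001-, 1--0, 11--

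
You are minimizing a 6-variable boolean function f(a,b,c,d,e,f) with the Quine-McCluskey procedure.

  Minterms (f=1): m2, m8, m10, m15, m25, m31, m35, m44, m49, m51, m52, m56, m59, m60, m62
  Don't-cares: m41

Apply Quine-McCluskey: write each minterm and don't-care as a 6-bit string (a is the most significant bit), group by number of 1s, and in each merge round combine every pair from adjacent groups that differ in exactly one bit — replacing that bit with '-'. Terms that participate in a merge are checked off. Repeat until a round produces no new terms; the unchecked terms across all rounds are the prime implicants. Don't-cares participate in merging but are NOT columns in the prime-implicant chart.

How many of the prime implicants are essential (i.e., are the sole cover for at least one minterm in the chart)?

11

size-2^0 implicants → 000010(✓)  001000(✓)  001010(✓)  001111(✓)  011001  011111(✓)  100011(✓)  101001  101100(✓)  110001(✓)  110011(✓)  110100(✓)  111000(✓)  111011(✓)  111100(✓)  111110(✓)
size-2^1 implicants → 0-1111  00-010  0010-0  1-0011  1-1100  11-011  11-100  1100-1  111-00  1111-0
Unchecked terms (primes): 0-1111, 00-010, 0010-0, 011001, 1-0011, 1-1100, 101001, 11-011, 11-100, 1100-1, 111-00, 1111-0
Minterm coverage:
  m2 ⊆ 00-010 [E]
  m8 ⊆ 0010-0 [E]
  m10 ⊆ 00-010,0010-0
  m15 ⊆ 0-1111 [E]
  m25 ⊆ 011001 [E]
  m31 ⊆ 0-1111 [E]
  m35 ⊆ 1-0011 [E]
  m44 ⊆ 1-1100 [E]
  m49 ⊆ 1100-1 [E]
  m51 ⊆ 1-0011,11-011,1100-1
  m52 ⊆ 11-100 [E]
  m56 ⊆ 111-00 [E]
  m59 ⊆ 11-011 [E]
  m60 ⊆ 1-1100,11-100,111-00,1111-0
  m62 ⊆ 1111-0 [E]
E = {0-1111, 00-010, 0010-0, 011001, 1-0011, 1-1100, 11-011, 11-100, 1100-1, 111-00, 1111-0}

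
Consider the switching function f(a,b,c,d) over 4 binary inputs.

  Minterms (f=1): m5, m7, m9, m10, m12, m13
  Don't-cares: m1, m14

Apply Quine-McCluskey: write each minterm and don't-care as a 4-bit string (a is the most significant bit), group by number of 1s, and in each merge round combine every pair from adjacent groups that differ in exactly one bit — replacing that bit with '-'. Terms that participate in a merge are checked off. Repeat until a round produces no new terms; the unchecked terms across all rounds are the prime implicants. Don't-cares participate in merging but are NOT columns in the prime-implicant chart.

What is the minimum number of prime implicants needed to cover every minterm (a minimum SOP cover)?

size-2^0 implicants → 0001(✓)  0101(✓)  0111(✓)  1001(✓)  1010(✓)  1100(✓)  1101(✓)  1110(✓)
size-2^1 implicants → -001(✓)  -101(✓)  0-01(✓)  01-1  1-01(✓)  1-10  11-0  110-
size-2^2 implicants → --01
Unchecked terms (primes): --01, 01-1, 1-10, 11-0, 110-
Minterm coverage:
  m5 ⊆ --01,01-1
  m7 ⊆ 01-1 [E]
  m9 ⊆ --01 [E]
  m10 ⊆ 1-10 [E]
  m12 ⊆ 11-0,110-
  m13 ⊆ --01,110-
E = {--01, 01-1, 1-10}
Petrick residual → 11-0
Cover = c'd + a'bd + acd' + abd'  |cover|=4

4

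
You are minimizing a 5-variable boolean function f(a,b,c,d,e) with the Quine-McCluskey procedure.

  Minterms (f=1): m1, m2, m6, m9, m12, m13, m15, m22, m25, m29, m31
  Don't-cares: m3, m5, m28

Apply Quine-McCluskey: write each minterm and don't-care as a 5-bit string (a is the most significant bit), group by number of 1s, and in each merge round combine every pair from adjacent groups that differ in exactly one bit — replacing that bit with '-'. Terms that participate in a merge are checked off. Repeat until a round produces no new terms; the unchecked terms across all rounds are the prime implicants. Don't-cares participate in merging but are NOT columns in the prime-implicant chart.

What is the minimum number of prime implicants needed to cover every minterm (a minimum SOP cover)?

size-2^0 implicants → 00001(✓)  00010(✓)  00011(✓)  00101(✓)  00110(✓)  01001(✓)  01100(✓)  01101(✓)  01111(✓)  10110(✓)  11001(✓)  11100(✓)  11101(✓)  11111(✓)
size-2^1 implicants → -0110  -1001(✓)  -1100(✓)  -1101(✓)  -1111(✓)  0-001(✓)  0-101(✓)  00-01(✓)  00-10  000-1  0001-  01-01(✓)  011-1(✓)  0110-(✓)  11-01(✓)  111-1(✓)  1110-(✓)
size-2^2 implicants → -1-01  -11-1  -110-  0--01
Unchecked terms (primes): -0110, -1-01, -11-1, -110-, 0--01, 00-10, 000-1, 0001-
Minterm coverage:
  m1 ⊆ 0--01,000-1
  m2 ⊆ 00-10,0001-
  m6 ⊆ -0110,00-10
  m9 ⊆ -1-01,0--01
  m12 ⊆ -110- [E]
  m13 ⊆ -1-01,-11-1,-110-,0--01
  m15 ⊆ -11-1 [E]
  m22 ⊆ -0110 [E]
  m25 ⊆ -1-01 [E]
  m29 ⊆ -1-01,-11-1,-110-
  m31 ⊆ -11-1 [E]
E = {-0110, -1-01, -11-1, -110-}
Petrick residual → 0--01, 00-10
Cover = b'cde' + bd'e + bce + bcd' + a'd'e + a'b'de'  |cover|=6

6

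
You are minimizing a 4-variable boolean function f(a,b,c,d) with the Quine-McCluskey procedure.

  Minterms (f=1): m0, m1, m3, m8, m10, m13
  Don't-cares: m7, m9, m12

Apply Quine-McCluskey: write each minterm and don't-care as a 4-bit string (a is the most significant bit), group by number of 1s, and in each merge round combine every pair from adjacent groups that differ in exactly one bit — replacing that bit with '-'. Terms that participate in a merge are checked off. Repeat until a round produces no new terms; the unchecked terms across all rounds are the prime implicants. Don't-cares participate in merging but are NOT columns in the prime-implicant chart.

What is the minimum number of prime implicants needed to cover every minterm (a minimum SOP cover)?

[col 0] 0000*, 0001*, 0011*, 0111*, 1000*, 1001*, 1010*, 1100*, 1101*
[col 1] -000*, -001*, 0-11, 00-1, 000-*, 1-00*, 1-01*, 10-0, 100-*, 110-*
[col 2] -00-, 1-0-
Prime implicants: -00-, 0-11, 00-1, 1-0-, 10-0
PI chart (minterm → PIs covering it):
  0 | -00-  (sole → essential)
  1 | -00-,00-1
  3 | 0-11,00-1
  8 | -00-,1-0-,10-0
  10 | 10-0  (sole → essential)
  13 | 1-0-  (sole → essential)
Essential prime implicants: -00-, 1-0-, 10-0
Petrick residual → 0-11
Minimum SOP uses 4 PIs: b'c' + a'cd + ac' + ab'd'

4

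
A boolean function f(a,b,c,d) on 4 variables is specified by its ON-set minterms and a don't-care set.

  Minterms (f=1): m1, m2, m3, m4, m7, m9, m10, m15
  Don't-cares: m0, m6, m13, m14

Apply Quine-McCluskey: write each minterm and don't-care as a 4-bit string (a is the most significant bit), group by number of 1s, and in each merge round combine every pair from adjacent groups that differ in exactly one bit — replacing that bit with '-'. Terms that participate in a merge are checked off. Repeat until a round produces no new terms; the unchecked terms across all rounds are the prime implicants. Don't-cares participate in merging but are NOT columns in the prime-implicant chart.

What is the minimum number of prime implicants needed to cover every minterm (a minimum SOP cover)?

5

size-2^0 implicants → 0000(✓)  0001(✓)  0010(✓)  0011(✓)  0100(✓)  0110(✓)  0111(✓)  1001(✓)  1010(✓)  1101(✓)  1110(✓)  1111(✓)
size-2^1 implicants → -001  -010(✓)  -110(✓)  -111(✓)  0-00(✓)  0-10(✓)  0-11(✓)  00-0(✓)  00-1(✓)  000-(✓)  001-(✓)  01-0(✓)  011-(✓)  1-01  1-10(✓)  11-1  111-(✓)
size-2^2 implicants → --10  -11-  0--0  0-1-  00--
Unchecked terms (primes): --10, -001, -11-, 0--0, 0-1-, 00--, 1-01, 11-1
Minterm coverage:
  m1 ⊆ -001,00--
  m2 ⊆ --10,0--0,0-1-,00--
  m3 ⊆ 0-1-,00--
  m4 ⊆ 0--0 [E]
  m7 ⊆ -11-,0-1-
  m9 ⊆ -001,1-01
  m10 ⊆ --10 [E]
  m15 ⊆ -11-,11-1
E = {--10, 0--0}
Petrick residual → -001, -11-, 0-1-
Cover = cd' + b'c'd + bc + a'd' + a'c  |cover|=5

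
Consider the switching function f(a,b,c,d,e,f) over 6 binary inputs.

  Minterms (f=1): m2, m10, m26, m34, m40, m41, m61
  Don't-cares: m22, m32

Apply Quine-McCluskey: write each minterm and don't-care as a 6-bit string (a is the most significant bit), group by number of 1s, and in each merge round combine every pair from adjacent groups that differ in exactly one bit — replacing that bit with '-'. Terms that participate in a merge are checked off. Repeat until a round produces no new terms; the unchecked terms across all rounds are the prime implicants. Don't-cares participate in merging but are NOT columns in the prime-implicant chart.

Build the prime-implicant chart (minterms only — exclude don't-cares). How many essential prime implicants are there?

[col 0] 000010*, 001010*, 010110, 011010*, 100000*, 100010*, 101000*, 101001*, 111101
[col 1] -00010, 0-1010, 00-010, 10-000, 1000-0, 10100-
Prime implicants: -00010, 0-1010, 00-010, 010110, 10-000, 1000-0, 10100-, 111101
PI chart (minterm → PIs covering it):
  2 | -00010,00-010
  10 | 0-1010,00-010
  26 | 0-1010  (sole → essential)
  34 | -00010,1000-0
  40 | 10-000,10100-
  41 | 10100-  (sole → essential)
  61 | 111101  (sole → essential)
Essential prime implicants: 0-1010, 10100-, 111101

3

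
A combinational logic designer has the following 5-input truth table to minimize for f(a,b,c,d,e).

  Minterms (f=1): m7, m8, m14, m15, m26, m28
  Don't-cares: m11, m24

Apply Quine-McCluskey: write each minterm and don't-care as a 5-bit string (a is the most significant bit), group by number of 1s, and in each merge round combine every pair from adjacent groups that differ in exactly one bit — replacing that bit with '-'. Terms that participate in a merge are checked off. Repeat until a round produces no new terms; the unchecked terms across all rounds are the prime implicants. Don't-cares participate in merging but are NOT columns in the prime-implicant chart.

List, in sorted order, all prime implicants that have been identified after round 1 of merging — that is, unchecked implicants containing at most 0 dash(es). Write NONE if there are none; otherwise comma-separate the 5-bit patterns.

Round 0: 00111✓ 01000✓ 01011✓ 01110✓ 01111✓ 11000✓ 11010✓ 11100✓
Round 1: -1000 0-111 01-11 0111- 11-00 110-0
PIs = {-1000, 0-111, 01-11, 0111-, 11-00, 110-0}

NONE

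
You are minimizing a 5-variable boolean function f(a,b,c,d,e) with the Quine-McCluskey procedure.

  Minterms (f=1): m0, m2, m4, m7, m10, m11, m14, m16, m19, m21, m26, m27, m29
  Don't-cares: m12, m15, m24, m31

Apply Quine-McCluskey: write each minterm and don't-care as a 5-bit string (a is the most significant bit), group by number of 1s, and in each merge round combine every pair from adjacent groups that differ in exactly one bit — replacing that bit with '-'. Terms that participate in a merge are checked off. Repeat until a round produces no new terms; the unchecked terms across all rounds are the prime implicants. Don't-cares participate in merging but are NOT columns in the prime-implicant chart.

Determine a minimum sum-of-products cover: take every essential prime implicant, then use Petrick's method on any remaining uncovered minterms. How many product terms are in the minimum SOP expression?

8

[col 0] 00000*, 00010*, 00100*, 00111*, 01010*, 01011*, 01100*, 01110*, 01111*, 10000*, 10011*, 10101*, 11000*, 11010*, 11011*, 11101*, 11111*
[col 1] -0000, -1010*, -1011*, -1111*, 0-010, 0-100, 0-111, 00-00, 000-0, 01-10*, 01-11*, 0101-*, 011-0, 0111-*, 1-000, 1-011, 1-101, 11-11*, 110-0, 1101-*, 111-1
[col 2] -1-11, -101-, 01-1-
Prime implicants: -0000, -1-11, -101-, 0-010, 0-100, 0-111, 00-00, 000-0, 01-1-, 011-0, 1-000, 1-011, 1-101, 110-0, 111-1
PI chart (minterm → PIs covering it):
  0 | -0000,00-00,000-0
  2 | 0-010,000-0
  4 | 0-100,00-00
  7 | 0-111  (sole → essential)
  10 | -101-,0-010,01-1-
  11 | -1-11,-101-,01-1-
  14 | 01-1-,011-0
  16 | -0000,1-000
  19 | 1-011  (sole → essential)
  21 | 1-101  (sole → essential)
  26 | -101-,110-0
  27 | -1-11,-101-,1-011
  29 | 1-101,111-1
Essential prime implicants: 0-111, 1-011, 1-101
Petrick residual → -0000, -101-, 0-010, 0-100, 01-1-
Minimum SOP uses 8 PIs: b'c'd'e' + bc'd + a'c'de' + a'cd'e' + a'cde + a'bd + ac'de + acd'e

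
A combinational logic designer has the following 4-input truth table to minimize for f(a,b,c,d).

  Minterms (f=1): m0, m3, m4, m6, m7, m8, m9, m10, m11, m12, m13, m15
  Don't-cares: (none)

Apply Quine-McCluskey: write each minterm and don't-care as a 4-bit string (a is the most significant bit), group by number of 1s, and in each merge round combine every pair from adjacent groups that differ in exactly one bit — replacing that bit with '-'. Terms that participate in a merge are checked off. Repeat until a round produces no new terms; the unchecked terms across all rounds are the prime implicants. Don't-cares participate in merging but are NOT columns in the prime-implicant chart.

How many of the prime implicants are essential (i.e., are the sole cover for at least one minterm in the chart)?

3

[col 0] 0000*, 0011*, 0100*, 0110*, 0111*, 1000*, 1001*, 1010*, 1011*, 1100*, 1101*, 1111*
[col 1] -000*, -011*, -100*, -111*, 0-00*, 0-11*, 01-0, 011-, 1-00*, 1-01*, 1-11*, 10-0*, 10-1*, 100-*, 101-*, 11-1*, 110-*
[col 2] --00, --11, 1--1, 1-0-, 10--
Prime implicants: --00, --11, 01-0, 011-, 1--1, 1-0-, 10--
PI chart (minterm → PIs covering it):
  0 | --00  (sole → essential)
  3 | --11  (sole → essential)
  4 | --00,01-0
  6 | 01-0,011-
  7 | --11,011-
  8 | --00,1-0-,10--
  9 | 1--1,1-0-,10--
  10 | 10--  (sole → essential)
  11 | --11,1--1,10--
  12 | --00,1-0-
  13 | 1--1,1-0-
  15 | --11,1--1
Essential prime implicants: --00, --11, 10--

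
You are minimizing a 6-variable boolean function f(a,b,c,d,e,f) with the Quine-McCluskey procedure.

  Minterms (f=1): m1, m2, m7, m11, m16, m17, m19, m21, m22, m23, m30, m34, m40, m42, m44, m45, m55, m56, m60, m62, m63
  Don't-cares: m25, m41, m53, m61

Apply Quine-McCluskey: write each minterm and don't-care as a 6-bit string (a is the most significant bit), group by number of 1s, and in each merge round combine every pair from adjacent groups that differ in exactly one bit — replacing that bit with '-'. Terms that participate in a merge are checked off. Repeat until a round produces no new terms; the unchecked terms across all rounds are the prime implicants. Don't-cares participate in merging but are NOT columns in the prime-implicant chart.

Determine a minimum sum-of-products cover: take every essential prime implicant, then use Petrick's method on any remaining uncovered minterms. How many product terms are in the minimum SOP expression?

12

[col 0] 000001*, 000010*, 000111*, 001011, 010000*, 010001*, 010011*, 010101*, 010110*, 010111*, 011001*, 011110*, 100010*, 101000*, 101001*, 101010*, 101100*, 101101*, 110101*, 110111*, 111000*, 111100*, 111101*, 111110*, 111111*
[col 1] -00010, -10101*, -10111*, -11110, 0-0001, 0-0111, 01-001, 01-110, 010-01*, 010-11*, 0100-1*, 01000-, 0101-1*, 01011-, 1-1000*, 1-1100*, 1-1101*, 10-010, 101-00*, 101-01*, 1010-0, 10100-*, 10110-*, 11-101*, 11-111*, 1101-1*, 111-00*, 1111-0*, 1111-1*, 11110-*, 11111-*
[col 2] -101-1, 010--1, 1-1-00, 1-110-, 101-0-, 11-1-1, 1111--
Prime implicants: -00010, -101-1, -11110, 0-0001, 0-0111, 001011, 01-001, 01-110, 010--1, 01000-, 01011-, 1-1-00, 1-110-, 10-010, 101-0-, 1010-0, 11-1-1, 1111--
PI chart (minterm → PIs covering it):
  1 | 0-0001  (sole → essential)
  2 | -00010  (sole → essential)
  7 | 0-0111  (sole → essential)
  11 | 001011  (sole → essential)
  16 | 01000-  (sole → essential)
  17 | 0-0001,01-001,010--1,01000-
  19 | 010--1  (sole → essential)
  21 | -101-1,010--1
  22 | 01-110,01011-
  23 | -101-1,0-0111,010--1,01011-
  30 | -11110,01-110
  34 | -00010,10-010
  40 | 1-1-00,101-0-,1010-0
  42 | 10-010,1010-0
  44 | 1-1-00,1-110-,101-0-
  45 | 1-110-,101-0-
  55 | -101-1,11-1-1
  56 | 1-1-00  (sole → essential)
  60 | 1-1-00,1-110-,1111--
  62 | -11110,1111--
  63 | 11-1-1,1111--
Essential prime implicants: -00010, 0-0001, 0-0111, 001011, 010--1, 01000-, 1-1-00
Petrick residual → -101-1, 01-110, 1-110-, 10-010, 1111--
Minimum SOP uses 12 PIs: b'c'd'ef' + bc'df + a'c'd'e'f + a'c'def + a'b'cd'ef + a'bdef' + a'bc'f + a'bc'd'e' + ace'f' + acde' + ab'd'ef' + abcd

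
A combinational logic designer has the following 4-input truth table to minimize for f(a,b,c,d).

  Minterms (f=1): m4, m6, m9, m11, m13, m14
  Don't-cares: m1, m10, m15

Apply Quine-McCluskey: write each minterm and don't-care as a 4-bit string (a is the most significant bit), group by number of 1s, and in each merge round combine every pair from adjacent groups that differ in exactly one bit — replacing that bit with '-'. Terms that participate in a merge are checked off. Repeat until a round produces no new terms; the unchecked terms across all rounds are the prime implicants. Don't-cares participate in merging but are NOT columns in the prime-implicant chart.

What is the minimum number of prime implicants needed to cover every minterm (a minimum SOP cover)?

3

Round 0: 0001✓ 0100✓ 0110✓ 1001✓ 1010✓ 1011✓ 1101✓ 1110✓ 1111✓
Round 1: -001 -110 01-0 1-01✓ 1-10✓ 1-11✓ 10-1✓ 101-✓ 11-1✓ 111-✓
Round 2: 1--1 1-1-
PIs = {-001, -110, 01-0, 1--1, 1-1-}
Coverage chart:
  m4: 01-0 ←essential
  m6: -110,01-0
  m9: -001,1--1
  m11: 1--1,1-1-
  m13: 1--1 ←essential
  m14: -110,1-1-
Essential: 01-0, 1--1
Petrick residual → -110
Min cover (3 terms): bcd' + a'bd' + ad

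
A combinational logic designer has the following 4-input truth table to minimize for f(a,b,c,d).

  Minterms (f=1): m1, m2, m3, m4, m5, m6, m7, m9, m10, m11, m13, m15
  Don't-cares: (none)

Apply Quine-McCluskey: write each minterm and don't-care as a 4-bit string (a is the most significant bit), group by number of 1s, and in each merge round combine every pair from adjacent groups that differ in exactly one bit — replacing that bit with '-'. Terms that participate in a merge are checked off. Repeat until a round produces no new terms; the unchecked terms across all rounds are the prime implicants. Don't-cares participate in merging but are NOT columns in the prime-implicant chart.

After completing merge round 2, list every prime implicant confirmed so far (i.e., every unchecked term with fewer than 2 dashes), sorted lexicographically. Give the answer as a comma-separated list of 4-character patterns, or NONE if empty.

NONE

size-2^0 implicants → 0001(✓)  0010(✓)  0011(✓)  0100(✓)  0101(✓)  0110(✓)  0111(✓)  1001(✓)  1010(✓)  1011(✓)  1101(✓)  1111(✓)
size-2^1 implicants → -001(✓)  -010(✓)  -011(✓)  -101(✓)  -111(✓)  0-01(✓)  0-10(✓)  0-11(✓)  00-1(✓)  001-(✓)  01-0(✓)  01-1(✓)  010-(✓)  011-(✓)  1-01(✓)  1-11(✓)  10-1(✓)  101-(✓)  11-1(✓)
size-2^2 implicants → --01(✓)  --11(✓)  -0-1(✓)  -01-  -1-1(✓)  0--1(✓)  0-1-  01--  1--1(✓)
size-2^3 implicants → ---1
Unchecked terms (primes): ---1, -01-, 0-1-, 01--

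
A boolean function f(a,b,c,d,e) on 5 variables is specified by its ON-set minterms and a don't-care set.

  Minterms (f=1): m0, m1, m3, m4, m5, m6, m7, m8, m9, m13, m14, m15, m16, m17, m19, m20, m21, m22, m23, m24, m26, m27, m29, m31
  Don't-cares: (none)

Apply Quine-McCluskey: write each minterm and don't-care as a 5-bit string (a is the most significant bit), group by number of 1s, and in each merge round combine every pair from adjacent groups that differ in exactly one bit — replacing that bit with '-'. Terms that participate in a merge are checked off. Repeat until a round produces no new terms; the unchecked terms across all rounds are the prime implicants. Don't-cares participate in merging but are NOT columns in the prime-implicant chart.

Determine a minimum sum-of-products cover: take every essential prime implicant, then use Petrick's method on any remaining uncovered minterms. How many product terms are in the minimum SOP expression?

7

size-2^0 implicants → 00000(✓)  00001(✓)  00011(✓)  00100(✓)  00101(✓)  00110(✓)  00111(✓)  01000(✓)  01001(✓)  01101(✓)  01110(✓)  01111(✓)  10000(✓)  10001(✓)  10011(✓)  10100(✓)  10101(✓)  10110(✓)  10111(✓)  11000(✓)  11010(✓)  11011(✓)  11101(✓)  11111(✓)
size-2^1 implicants → -0000(✓)  -0001(✓)  -0011(✓)  -0100(✓)  -0101(✓)  -0110(✓)  -0111(✓)  -1000(✓)  -1101(✓)  -1111(✓)  0-000(✓)  0-001(✓)  0-101(✓)  0-110(✓)  0-111(✓)  00-00(✓)  00-01(✓)  00-11(✓)  000-1(✓)  0000-(✓)  001-0(✓)  001-1(✓)  0010-(✓)  0011-(✓)  01-01(✓)  0100-(✓)  011-1(✓)  0111-(✓)  1-000(✓)  1-011(✓)  1-101(✓)  1-111(✓)  10-00(✓)  10-01(✓)  10-11(✓)  100-1(✓)  1000-(✓)  101-0(✓)  101-1(✓)  1010-(✓)  1011-(✓)  11-11(✓)  110-0  1101-  111-1(✓)
size-2^2 implicants → --000  --101(✓)  --111(✓)  -0-00(✓)  -0-01(✓)  -0-11(✓)  -00-1(✓)  -000-(✓)  -01-0(✓)  -01-1(✓)  -010-(✓)  -011-(✓)  -11-1(✓)  0--01  0-00-  0-1-1(✓)  0-11-  00--1(✓)  00-0-(✓)  001--(✓)  1--11  1-1-1(✓)  10--1(✓)  10-0-(✓)  101--(✓)
size-2^3 implicants → --1-1  -0--1  -0-0-  -01--
Unchecked terms (primes): --000, --1-1, -0--1, -0-0-, -01--, 0--01, 0-00-, 0-11-, 1--11, 110-0, 1101-
Minterm coverage:
  m0 ⊆ --000,-0-0-,0-00-
  m1 ⊆ -0--1,-0-0-,0--01,0-00-
  m3 ⊆ -0--1 [E]
  m4 ⊆ -0-0-,-01--
  m5 ⊆ --1-1,-0--1,-0-0-,-01--,0--01
  m6 ⊆ -01--,0-11-
  m7 ⊆ --1-1,-0--1,-01--,0-11-
  m8 ⊆ --000,0-00-
  m9 ⊆ 0--01,0-00-
  m13 ⊆ --1-1,0--01
  m14 ⊆ 0-11- [E]
  m15 ⊆ --1-1,0-11-
  m16 ⊆ --000,-0-0-
  m17 ⊆ -0--1,-0-0-
  m19 ⊆ -0--1,1--11
  m20 ⊆ -0-0-,-01--
  m21 ⊆ --1-1,-0--1,-0-0-,-01--
  m22 ⊆ -01-- [E]
  m23 ⊆ --1-1,-0--1,-01--,1--11
  m24 ⊆ --000,110-0
  m26 ⊆ 110-0,1101-
  m27 ⊆ 1--11,1101-
  m29 ⊆ --1-1 [E]
  m31 ⊆ --1-1,1--11
E = {--1-1, -0--1, -01--, 0-11-}
Petrick residual → --000, 0--01, 1101-
Cover = c'd'e' + ce + b'e + b'c + a'd'e + a'cd + abc'd  |cover|=7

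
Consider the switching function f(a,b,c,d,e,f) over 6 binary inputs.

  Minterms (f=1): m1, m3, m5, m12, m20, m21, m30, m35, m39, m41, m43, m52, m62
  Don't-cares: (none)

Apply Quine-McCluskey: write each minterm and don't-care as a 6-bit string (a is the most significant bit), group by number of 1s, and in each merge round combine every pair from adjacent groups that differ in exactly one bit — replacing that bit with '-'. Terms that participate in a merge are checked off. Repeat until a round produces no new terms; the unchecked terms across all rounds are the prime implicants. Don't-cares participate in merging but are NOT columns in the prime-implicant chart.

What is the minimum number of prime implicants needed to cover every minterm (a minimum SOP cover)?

[col 0] 000001*, 000011*, 000101*, 001100, 010100*, 010101*, 011110*, 100011*, 100111*, 101001*, 101011*, 110100*, 111110*
[col 1] -00011, -10100, -11110, 0-0101, 000-01, 0000-1, 01010-, 10-011, 100-11, 1010-1
Prime implicants: -00011, -10100, -11110, 0-0101, 000-01, 0000-1, 001100, 01010-, 10-011, 100-11, 1010-1
PI chart (minterm → PIs covering it):
  1 | 000-01,0000-1
  3 | -00011,0000-1
  5 | 0-0101,000-01
  12 | 001100  (sole → essential)
  20 | -10100,01010-
  21 | 0-0101,01010-
  30 | -11110  (sole → essential)
  35 | -00011,10-011,100-11
  39 | 100-11  (sole → essential)
  41 | 1010-1  (sole → essential)
  43 | 10-011,1010-1
  52 | -10100  (sole → essential)
  62 | -11110  (sole → essential)
Essential prime implicants: -10100, -11110, 001100, 100-11, 1010-1
Petrick residual → 0-0101, 0000-1
Minimum SOP uses 7 PIs: bc'de'f' + bcdef' + a'c'de'f + a'b'c'd'f + a'b'cde'f' + ab'c'ef + ab'cd'f

7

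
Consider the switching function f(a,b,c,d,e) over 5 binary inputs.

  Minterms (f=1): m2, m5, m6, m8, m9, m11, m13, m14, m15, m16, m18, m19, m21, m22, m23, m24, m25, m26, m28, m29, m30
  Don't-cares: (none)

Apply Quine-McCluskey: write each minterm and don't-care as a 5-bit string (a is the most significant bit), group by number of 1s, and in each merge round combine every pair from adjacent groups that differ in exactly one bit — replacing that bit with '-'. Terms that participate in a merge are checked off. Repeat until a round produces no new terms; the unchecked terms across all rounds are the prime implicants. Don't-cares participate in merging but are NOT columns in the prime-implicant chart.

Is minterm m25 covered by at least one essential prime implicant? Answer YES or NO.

YES

size-2^0 implicants → 00010(✓)  00101(✓)  00110(✓)  01000(✓)  01001(✓)  01011(✓)  01101(✓)  01110(✓)  01111(✓)  10000(✓)  10010(✓)  10011(✓)  10101(✓)  10110(✓)  10111(✓)  11000(✓)  11001(✓)  11010(✓)  11100(✓)  11101(✓)  11110(✓)
size-2^1 implicants → -0010(✓)  -0101(✓)  -0110(✓)  -1000(✓)  -1001(✓)  -1101(✓)  -1110(✓)  0-101(✓)  0-110(✓)  00-10(✓)  01-01(✓)  01-11(✓)  010-1(✓)  0100-(✓)  011-1(✓)  0111-  1-000(✓)  1-010(✓)  1-101(✓)  1-110(✓)  10-10(✓)  10-11(✓)  100-0(✓)  1001-(✓)  101-1  1011-(✓)  11-00(✓)  11-01(✓)  11-10(✓)  110-0(✓)  1100-(✓)  111-0(✓)  1110-(✓)
size-2^2 implicants → --101  --110  -0-10  -1-01  -100-  01--1  1--10  1-0-0  10-1-  11--0  11-0-
Unchecked terms (primes): --101, --110, -0-10, -1-01, -100-, 01--1, 0111-, 1--10, 1-0-0, 10-1-, 101-1, 11--0, 11-0-
Minterm coverage:
  m2 ⊆ -0-10 [E]
  m5 ⊆ --101 [E]
  m6 ⊆ --110,-0-10
  m8 ⊆ -100- [E]
  m9 ⊆ -1-01,-100-,01--1
  m11 ⊆ 01--1 [E]
  m13 ⊆ --101,-1-01,01--1
  m14 ⊆ --110,0111-
  m15 ⊆ 01--1,0111-
  m16 ⊆ 1-0-0 [E]
  m18 ⊆ -0-10,1--10,1-0-0,10-1-
  m19 ⊆ 10-1- [E]
  m21 ⊆ --101,101-1
  m22 ⊆ --110,-0-10,1--10,10-1-
  m23 ⊆ 10-1-,101-1
  m24 ⊆ -100-,1-0-0,11--0,11-0-
  m25 ⊆ -1-01,-100-,11-0-
  m26 ⊆ 1--10,1-0-0,11--0
  m28 ⊆ 11--0,11-0-
  m29 ⊆ --101,-1-01,11-0-
  m30 ⊆ --110,1--10,11--0
E = {--101, -0-10, -100-, 01--1, 1-0-0, 10-1-}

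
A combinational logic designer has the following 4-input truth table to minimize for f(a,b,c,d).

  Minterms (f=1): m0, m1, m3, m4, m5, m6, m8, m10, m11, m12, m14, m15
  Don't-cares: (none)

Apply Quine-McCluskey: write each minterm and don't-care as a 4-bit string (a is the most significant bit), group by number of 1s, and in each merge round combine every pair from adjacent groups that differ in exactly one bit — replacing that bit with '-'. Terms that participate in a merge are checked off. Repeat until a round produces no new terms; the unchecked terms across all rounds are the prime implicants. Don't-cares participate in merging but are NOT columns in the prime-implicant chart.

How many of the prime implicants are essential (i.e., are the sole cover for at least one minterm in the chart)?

3

[col 0] 0000*, 0001*, 0011*, 0100*, 0101*, 0110*, 1000*, 1010*, 1011*, 1100*, 1110*, 1111*
[col 1] -000*, -011, -100*, -110*, 0-00*, 0-01*, 00-1, 000-*, 01-0*, 010-*, 1-00*, 1-10*, 1-11*, 10-0*, 101-*, 11-0*, 111-*
[col 2] --00, -1-0, 0-0-, 1--0, 1-1-
Prime implicants: --00, -011, -1-0, 0-0-, 00-1, 1--0, 1-1-
PI chart (minterm → PIs covering it):
  0 | --00,0-0-
  1 | 0-0-,00-1
  3 | -011,00-1
  4 | --00,-1-0,0-0-
  5 | 0-0-  (sole → essential)
  6 | -1-0  (sole → essential)
  8 | --00,1--0
  10 | 1--0,1-1-
  11 | -011,1-1-
  12 | --00,-1-0,1--0
  14 | -1-0,1--0,1-1-
  15 | 1-1-  (sole → essential)
Essential prime implicants: -1-0, 0-0-, 1-1-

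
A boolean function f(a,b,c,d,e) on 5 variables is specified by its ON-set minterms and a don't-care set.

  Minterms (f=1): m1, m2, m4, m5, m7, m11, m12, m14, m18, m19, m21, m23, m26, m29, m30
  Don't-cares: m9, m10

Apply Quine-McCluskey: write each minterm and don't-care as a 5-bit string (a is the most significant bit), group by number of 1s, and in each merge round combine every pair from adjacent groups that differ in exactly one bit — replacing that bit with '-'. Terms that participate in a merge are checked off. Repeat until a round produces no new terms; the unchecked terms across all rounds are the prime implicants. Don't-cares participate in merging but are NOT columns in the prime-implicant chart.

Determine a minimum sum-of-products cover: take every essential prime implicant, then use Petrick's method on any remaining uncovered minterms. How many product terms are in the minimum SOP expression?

8

size-2^0 implicants → 00001(✓)  00010(✓)  00100(✓)  00101(✓)  00111(✓)  01001(✓)  01010(✓)  01011(✓)  01100(✓)  01110(✓)  10010(✓)  10011(✓)  10101(✓)  10111(✓)  11010(✓)  11101(✓)  11110(✓)
size-2^1 implicants → -0010(✓)  -0101(✓)  -0111(✓)  -1010(✓)  -1110(✓)  0-001  0-010(✓)  0-100  00-01  001-1(✓)  0010-  01-10(✓)  010-1  0101-  011-0  1-010(✓)  1-101  10-11  1001-  101-1(✓)  11-10(✓)
size-2^2 implicants → --010  -01-1  -1-10
Unchecked terms (primes): --010, -01-1, -1-10, 0-001, 0-100, 00-01, 0010-, 010-1, 0101-, 011-0, 1-101, 10-11, 1001-
Minterm coverage:
  m1 ⊆ 0-001,00-01
  m2 ⊆ --010 [E]
  m4 ⊆ 0-100,0010-
  m5 ⊆ -01-1,00-01,0010-
  m7 ⊆ -01-1 [E]
  m11 ⊆ 010-1,0101-
  m12 ⊆ 0-100,011-0
  m14 ⊆ -1-10,011-0
  m18 ⊆ --010,1001-
  m19 ⊆ 10-11,1001-
  m21 ⊆ -01-1,1-101
  m23 ⊆ -01-1,10-11
  m26 ⊆ --010,-1-10
  m29 ⊆ 1-101 [E]
  m30 ⊆ -1-10 [E]
E = {--010, -01-1, -1-10, 1-101}
Petrick residual → 0-001, 0-100, 010-1, 10-11
Cover = c'de' + b'ce + bde' + a'c'd'e + a'cd'e' + a'bc'e + acd'e + ab'de  |cover|=8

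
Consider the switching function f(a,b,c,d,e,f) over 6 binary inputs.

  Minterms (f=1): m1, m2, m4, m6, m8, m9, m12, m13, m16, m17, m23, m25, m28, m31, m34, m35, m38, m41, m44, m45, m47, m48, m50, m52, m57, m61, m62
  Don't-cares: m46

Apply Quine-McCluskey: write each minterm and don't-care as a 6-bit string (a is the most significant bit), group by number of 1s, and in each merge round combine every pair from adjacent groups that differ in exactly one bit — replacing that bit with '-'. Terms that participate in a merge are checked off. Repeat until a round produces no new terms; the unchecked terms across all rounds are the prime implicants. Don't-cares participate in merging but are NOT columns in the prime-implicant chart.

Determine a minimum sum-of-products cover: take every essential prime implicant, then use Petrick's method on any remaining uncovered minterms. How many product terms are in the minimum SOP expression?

13

size-2^0 implicants → 000001(✓)  000010(✓)  000100(✓)  000110(✓)  001000(✓)  001001(✓)  001100(✓)  001101(✓)  010000(✓)  010001(✓)  010111(✓)  011001(✓)  011100(✓)  011111(✓)  100010(✓)  100011(✓)  100110(✓)  101001(✓)  101100(✓)  101101(✓)  101110(✓)  101111(✓)  110000(✓)  110010(✓)  110100(✓)  111001(✓)  111101(✓)  111110(✓)
size-2^1 implicants → -00010(✓)  -00110(✓)  -01001(✓)  -01100(✓)  -01101(✓)  -10000  -11001(✓)  0-0001(✓)  0-1001(✓)  0-1100  00-001(✓)  00-100  000-10(✓)  0001-0  001-00(✓)  001-01(✓)  00100-(✓)  00110-(✓)  01-001(✓)  01-111  01000-  1-0010  1-1001(✓)  1-1101(✓)  1-1110  10-110  100-10(✓)  10001-  101-01(✓)  1011-0(✓)  1011-1(✓)  10110-(✓)  10111-(✓)  110-00  1100-0  111-01(✓)
size-2^2 implicants → --1001  -00-10  -01-01  -0110-  0--001  001-0-  1-1-01  1011--
Unchecked terms (primes): --1001, -00-10, -01-01, -0110-, -10000, 0--001, 0-1100, 00-100, 0001-0, 001-0-, 01-111, 01000-, 1-0010, 1-1-01, 1-1110, 10-110, 10001-, 1011--, 110-00, 1100-0
Minterm coverage:
  m1 ⊆ 0--001 [E]
  m2 ⊆ -00-10 [E]
  m4 ⊆ 00-100,0001-0
  m6 ⊆ -00-10,0001-0
  m8 ⊆ 001-0- [E]
  m9 ⊆ --1001,-01-01,0--001,001-0-
  m12 ⊆ -0110-,0-1100,00-100,001-0-
  m13 ⊆ -01-01,-0110-,001-0-
  m16 ⊆ -10000,01000-
  m17 ⊆ 0--001,01000-
  m23 ⊆ 01-111 [E]
  m25 ⊆ --1001,0--001
  m28 ⊆ 0-1100 [E]
  m31 ⊆ 01-111 [E]
  m34 ⊆ -00-10,1-0010,10001-
  m35 ⊆ 10001- [E]
  m38 ⊆ -00-10,10-110
  m41 ⊆ --1001,-01-01,1-1-01
  m44 ⊆ -0110-,1011--
  m45 ⊆ -01-01,-0110-,1-1-01,1011--
  m47 ⊆ 1011-- [E]
  m48 ⊆ -10000,110-00,1100-0
  m50 ⊆ 1-0010,1100-0
  m52 ⊆ 110-00 [E]
  m57 ⊆ --1001,1-1-01
  m61 ⊆ 1-1-01 [E]
  m62 ⊆ 1-1110 [E]
E = {-00-10, 0--001, 0-1100, 001-0-, 01-111, 1-1-01, 1-1110, 10001-, 1011--, 110-00}
Petrick residual → -10000, 00-100, 1-0010
Cover = b'c'ef' + bc'd'e'f' + a'd'e'f + a'cde'f' + a'b'de'f' + a'b'ce' + a'bdef + ac'd'ef' + ace'f + acdef' + ab'c'd'e + ab'cd + abc'e'f'  |cover|=13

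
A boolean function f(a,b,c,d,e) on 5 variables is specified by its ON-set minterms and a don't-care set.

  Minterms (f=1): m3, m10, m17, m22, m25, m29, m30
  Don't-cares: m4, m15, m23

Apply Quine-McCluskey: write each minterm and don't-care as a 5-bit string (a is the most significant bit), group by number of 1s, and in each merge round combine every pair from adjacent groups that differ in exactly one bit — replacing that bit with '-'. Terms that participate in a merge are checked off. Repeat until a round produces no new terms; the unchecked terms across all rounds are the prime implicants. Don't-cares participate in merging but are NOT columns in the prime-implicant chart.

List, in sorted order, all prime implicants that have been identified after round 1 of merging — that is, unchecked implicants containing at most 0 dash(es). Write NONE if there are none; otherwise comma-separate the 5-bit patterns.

[col 0] 00011, 00100, 01010, 01111, 10001*, 10110*, 10111*, 11001*, 11101*, 11110*
[col 1] 1-001, 1-110, 1011-, 11-01
Prime implicants: 00011, 00100, 01010, 01111, 1-001, 1-110, 1011-, 11-01

00011, 00100, 01010, 01111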